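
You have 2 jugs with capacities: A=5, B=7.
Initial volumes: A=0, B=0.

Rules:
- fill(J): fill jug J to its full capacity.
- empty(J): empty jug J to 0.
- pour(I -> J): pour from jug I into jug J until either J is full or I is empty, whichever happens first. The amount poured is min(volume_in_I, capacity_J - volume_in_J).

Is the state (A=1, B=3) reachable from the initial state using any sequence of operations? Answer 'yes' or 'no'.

Answer: no

Derivation:
BFS explored all 24 reachable states.
Reachable set includes: (0,0), (0,1), (0,2), (0,3), (0,4), (0,5), (0,6), (0,7), (1,0), (1,7), (2,0), (2,7) ...
Target (A=1, B=3) not in reachable set → no.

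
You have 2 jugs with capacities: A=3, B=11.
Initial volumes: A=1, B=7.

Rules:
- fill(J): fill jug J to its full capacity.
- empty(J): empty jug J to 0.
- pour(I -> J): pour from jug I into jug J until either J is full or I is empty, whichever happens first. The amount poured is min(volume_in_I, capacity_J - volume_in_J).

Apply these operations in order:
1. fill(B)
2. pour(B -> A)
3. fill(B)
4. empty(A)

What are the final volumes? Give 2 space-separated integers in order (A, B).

Answer: 0 11

Derivation:
Step 1: fill(B) -> (A=1 B=11)
Step 2: pour(B -> A) -> (A=3 B=9)
Step 3: fill(B) -> (A=3 B=11)
Step 4: empty(A) -> (A=0 B=11)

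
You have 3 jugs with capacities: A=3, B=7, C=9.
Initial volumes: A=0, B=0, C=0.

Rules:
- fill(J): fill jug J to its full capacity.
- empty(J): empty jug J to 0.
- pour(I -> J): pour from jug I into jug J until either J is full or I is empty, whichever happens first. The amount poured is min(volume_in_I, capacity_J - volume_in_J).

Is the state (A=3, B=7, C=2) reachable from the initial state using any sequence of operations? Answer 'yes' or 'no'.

Answer: yes

Derivation:
BFS from (A=0, B=0, C=0):
  1. fill(A) -> (A=3 B=0 C=0)
  2. fill(C) -> (A=3 B=0 C=9)
  3. pour(C -> B) -> (A=3 B=7 C=2)
Target reached → yes.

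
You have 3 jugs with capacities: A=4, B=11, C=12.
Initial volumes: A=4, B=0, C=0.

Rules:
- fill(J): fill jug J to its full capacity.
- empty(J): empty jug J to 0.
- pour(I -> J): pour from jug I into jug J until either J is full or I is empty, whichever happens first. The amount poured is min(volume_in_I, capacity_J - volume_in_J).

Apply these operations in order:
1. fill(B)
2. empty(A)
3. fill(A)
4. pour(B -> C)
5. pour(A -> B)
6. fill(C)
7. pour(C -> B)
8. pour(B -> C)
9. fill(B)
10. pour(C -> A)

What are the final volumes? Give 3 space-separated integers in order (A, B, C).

Step 1: fill(B) -> (A=4 B=11 C=0)
Step 2: empty(A) -> (A=0 B=11 C=0)
Step 3: fill(A) -> (A=4 B=11 C=0)
Step 4: pour(B -> C) -> (A=4 B=0 C=11)
Step 5: pour(A -> B) -> (A=0 B=4 C=11)
Step 6: fill(C) -> (A=0 B=4 C=12)
Step 7: pour(C -> B) -> (A=0 B=11 C=5)
Step 8: pour(B -> C) -> (A=0 B=4 C=12)
Step 9: fill(B) -> (A=0 B=11 C=12)
Step 10: pour(C -> A) -> (A=4 B=11 C=8)

Answer: 4 11 8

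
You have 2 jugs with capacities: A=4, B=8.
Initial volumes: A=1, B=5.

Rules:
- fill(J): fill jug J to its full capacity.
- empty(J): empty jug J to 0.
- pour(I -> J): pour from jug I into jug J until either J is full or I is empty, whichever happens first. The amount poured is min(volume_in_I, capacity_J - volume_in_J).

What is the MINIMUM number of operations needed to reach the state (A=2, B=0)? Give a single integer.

Answer: 3

Derivation:
BFS from (A=1, B=5). One shortest path:
  1. pour(B -> A) -> (A=4 B=2)
  2. empty(A) -> (A=0 B=2)
  3. pour(B -> A) -> (A=2 B=0)
Reached target in 3 moves.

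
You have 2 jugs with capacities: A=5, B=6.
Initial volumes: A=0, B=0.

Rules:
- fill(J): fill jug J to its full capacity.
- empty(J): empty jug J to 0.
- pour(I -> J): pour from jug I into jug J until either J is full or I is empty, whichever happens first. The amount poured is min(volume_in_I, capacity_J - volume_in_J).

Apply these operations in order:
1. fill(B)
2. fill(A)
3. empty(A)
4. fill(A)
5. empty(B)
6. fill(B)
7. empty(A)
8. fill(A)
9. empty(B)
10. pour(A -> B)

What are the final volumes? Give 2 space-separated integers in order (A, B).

Answer: 0 5

Derivation:
Step 1: fill(B) -> (A=0 B=6)
Step 2: fill(A) -> (A=5 B=6)
Step 3: empty(A) -> (A=0 B=6)
Step 4: fill(A) -> (A=5 B=6)
Step 5: empty(B) -> (A=5 B=0)
Step 6: fill(B) -> (A=5 B=6)
Step 7: empty(A) -> (A=0 B=6)
Step 8: fill(A) -> (A=5 B=6)
Step 9: empty(B) -> (A=5 B=0)
Step 10: pour(A -> B) -> (A=0 B=5)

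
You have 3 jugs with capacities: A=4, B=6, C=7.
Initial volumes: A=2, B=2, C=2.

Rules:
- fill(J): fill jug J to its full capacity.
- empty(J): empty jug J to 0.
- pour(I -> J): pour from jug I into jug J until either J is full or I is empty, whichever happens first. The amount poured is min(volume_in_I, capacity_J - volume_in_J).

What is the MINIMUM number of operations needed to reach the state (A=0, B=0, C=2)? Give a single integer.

Answer: 2

Derivation:
BFS from (A=2, B=2, C=2). One shortest path:
  1. empty(A) -> (A=0 B=2 C=2)
  2. empty(B) -> (A=0 B=0 C=2)
Reached target in 2 moves.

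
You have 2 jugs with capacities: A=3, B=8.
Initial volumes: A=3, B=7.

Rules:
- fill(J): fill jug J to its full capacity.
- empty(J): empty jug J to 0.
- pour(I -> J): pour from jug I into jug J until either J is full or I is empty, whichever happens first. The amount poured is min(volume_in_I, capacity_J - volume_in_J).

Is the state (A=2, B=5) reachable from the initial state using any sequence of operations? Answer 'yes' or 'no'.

BFS explored all 22 reachable states.
Reachable set includes: (0,0), (0,1), (0,2), (0,3), (0,4), (0,5), (0,6), (0,7), (0,8), (1,0), (1,8), (2,0) ...
Target (A=2, B=5) not in reachable set → no.

Answer: no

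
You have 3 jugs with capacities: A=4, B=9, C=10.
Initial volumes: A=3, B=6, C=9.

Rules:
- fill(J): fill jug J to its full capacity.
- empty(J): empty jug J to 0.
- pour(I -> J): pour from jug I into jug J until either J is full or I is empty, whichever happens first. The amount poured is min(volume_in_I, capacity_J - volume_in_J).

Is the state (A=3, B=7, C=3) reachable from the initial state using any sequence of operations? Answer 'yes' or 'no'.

Answer: no

Derivation:
BFS explored all 335 reachable states.
Reachable set includes: (0,0,0), (0,0,1), (0,0,2), (0,0,3), (0,0,4), (0,0,5), (0,0,6), (0,0,7), (0,0,8), (0,0,9), (0,0,10), (0,1,0) ...
Target (A=3, B=7, C=3) not in reachable set → no.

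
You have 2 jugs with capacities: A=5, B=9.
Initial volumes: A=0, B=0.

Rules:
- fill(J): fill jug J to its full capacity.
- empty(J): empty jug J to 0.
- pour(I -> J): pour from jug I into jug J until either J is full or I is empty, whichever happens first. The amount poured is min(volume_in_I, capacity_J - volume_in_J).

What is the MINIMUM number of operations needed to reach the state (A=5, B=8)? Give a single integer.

BFS from (A=0, B=0). One shortest path:
  1. fill(B) -> (A=0 B=9)
  2. pour(B -> A) -> (A=5 B=4)
  3. empty(A) -> (A=0 B=4)
  4. pour(B -> A) -> (A=4 B=0)
  5. fill(B) -> (A=4 B=9)
  6. pour(B -> A) -> (A=5 B=8)
Reached target in 6 moves.

Answer: 6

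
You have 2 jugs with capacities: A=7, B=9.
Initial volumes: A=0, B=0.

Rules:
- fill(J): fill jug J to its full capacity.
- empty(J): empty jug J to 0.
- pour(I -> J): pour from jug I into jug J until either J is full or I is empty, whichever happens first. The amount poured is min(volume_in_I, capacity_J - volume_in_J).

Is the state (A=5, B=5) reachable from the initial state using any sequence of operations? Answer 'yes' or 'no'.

Answer: no

Derivation:
BFS explored all 32 reachable states.
Reachable set includes: (0,0), (0,1), (0,2), (0,3), (0,4), (0,5), (0,6), (0,7), (0,8), (0,9), (1,0), (1,9) ...
Target (A=5, B=5) not in reachable set → no.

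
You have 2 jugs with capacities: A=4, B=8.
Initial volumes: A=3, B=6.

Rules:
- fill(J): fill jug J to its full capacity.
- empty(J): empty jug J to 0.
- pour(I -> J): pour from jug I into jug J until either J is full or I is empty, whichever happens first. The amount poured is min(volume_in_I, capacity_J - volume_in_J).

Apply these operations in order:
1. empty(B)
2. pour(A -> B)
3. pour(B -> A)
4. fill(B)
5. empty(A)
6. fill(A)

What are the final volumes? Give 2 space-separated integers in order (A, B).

Answer: 4 8

Derivation:
Step 1: empty(B) -> (A=3 B=0)
Step 2: pour(A -> B) -> (A=0 B=3)
Step 3: pour(B -> A) -> (A=3 B=0)
Step 4: fill(B) -> (A=3 B=8)
Step 5: empty(A) -> (A=0 B=8)
Step 6: fill(A) -> (A=4 B=8)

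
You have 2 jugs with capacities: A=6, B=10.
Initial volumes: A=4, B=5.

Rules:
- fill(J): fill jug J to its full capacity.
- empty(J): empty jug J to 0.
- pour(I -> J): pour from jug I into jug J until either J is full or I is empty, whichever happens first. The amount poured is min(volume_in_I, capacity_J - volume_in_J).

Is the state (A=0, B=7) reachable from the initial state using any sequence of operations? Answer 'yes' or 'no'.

BFS from (A=4, B=5):
  1. fill(A) -> (A=6 B=5)
  2. pour(A -> B) -> (A=1 B=10)
  3. empty(B) -> (A=1 B=0)
  4. pour(A -> B) -> (A=0 B=1)
  5. fill(A) -> (A=6 B=1)
  6. pour(A -> B) -> (A=0 B=7)
Target reached → yes.

Answer: yes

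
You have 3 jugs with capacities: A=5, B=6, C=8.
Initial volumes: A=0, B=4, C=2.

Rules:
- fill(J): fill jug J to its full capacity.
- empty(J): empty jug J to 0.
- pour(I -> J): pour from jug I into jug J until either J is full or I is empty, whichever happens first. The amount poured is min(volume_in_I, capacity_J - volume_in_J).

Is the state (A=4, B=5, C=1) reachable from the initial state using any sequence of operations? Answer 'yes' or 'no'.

Answer: no

Derivation:
BFS explored all 238 reachable states.
Reachable set includes: (0,0,0), (0,0,1), (0,0,2), (0,0,3), (0,0,4), (0,0,5), (0,0,6), (0,0,7), (0,0,8), (0,1,0), (0,1,1), (0,1,2) ...
Target (A=4, B=5, C=1) not in reachable set → no.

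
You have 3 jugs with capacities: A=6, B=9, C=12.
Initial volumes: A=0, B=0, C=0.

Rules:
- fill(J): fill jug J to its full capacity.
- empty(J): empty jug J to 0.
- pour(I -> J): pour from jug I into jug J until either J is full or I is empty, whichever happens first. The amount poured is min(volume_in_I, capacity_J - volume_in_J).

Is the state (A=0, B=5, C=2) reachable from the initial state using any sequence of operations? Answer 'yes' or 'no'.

BFS explored all 54 reachable states.
Reachable set includes: (0,0,0), (0,0,3), (0,0,6), (0,0,9), (0,0,12), (0,3,0), (0,3,3), (0,3,6), (0,3,9), (0,3,12), (0,6,0), (0,6,3) ...
Target (A=0, B=5, C=2) not in reachable set → no.

Answer: no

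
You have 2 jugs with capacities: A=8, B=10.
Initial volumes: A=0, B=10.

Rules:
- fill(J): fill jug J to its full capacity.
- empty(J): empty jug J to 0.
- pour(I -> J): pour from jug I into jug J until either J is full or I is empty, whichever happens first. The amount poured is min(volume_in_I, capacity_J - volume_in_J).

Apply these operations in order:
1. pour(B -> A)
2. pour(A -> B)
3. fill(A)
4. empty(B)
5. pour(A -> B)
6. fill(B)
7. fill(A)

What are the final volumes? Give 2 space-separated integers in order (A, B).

Step 1: pour(B -> A) -> (A=8 B=2)
Step 2: pour(A -> B) -> (A=0 B=10)
Step 3: fill(A) -> (A=8 B=10)
Step 4: empty(B) -> (A=8 B=0)
Step 5: pour(A -> B) -> (A=0 B=8)
Step 6: fill(B) -> (A=0 B=10)
Step 7: fill(A) -> (A=8 B=10)

Answer: 8 10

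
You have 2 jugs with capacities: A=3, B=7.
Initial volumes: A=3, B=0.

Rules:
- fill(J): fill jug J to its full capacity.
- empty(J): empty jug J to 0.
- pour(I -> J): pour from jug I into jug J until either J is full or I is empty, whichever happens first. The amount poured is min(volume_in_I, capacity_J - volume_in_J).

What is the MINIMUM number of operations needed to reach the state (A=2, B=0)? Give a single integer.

Answer: 6

Derivation:
BFS from (A=3, B=0). One shortest path:
  1. pour(A -> B) -> (A=0 B=3)
  2. fill(A) -> (A=3 B=3)
  3. pour(A -> B) -> (A=0 B=6)
  4. fill(A) -> (A=3 B=6)
  5. pour(A -> B) -> (A=2 B=7)
  6. empty(B) -> (A=2 B=0)
Reached target in 6 moves.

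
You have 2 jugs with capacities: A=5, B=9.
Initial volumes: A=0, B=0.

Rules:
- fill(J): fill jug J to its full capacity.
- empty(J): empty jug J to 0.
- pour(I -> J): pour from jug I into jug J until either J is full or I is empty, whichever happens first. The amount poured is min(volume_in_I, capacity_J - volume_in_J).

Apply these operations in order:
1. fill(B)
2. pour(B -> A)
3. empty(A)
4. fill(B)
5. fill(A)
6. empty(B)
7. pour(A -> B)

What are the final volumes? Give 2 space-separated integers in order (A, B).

Answer: 0 5

Derivation:
Step 1: fill(B) -> (A=0 B=9)
Step 2: pour(B -> A) -> (A=5 B=4)
Step 3: empty(A) -> (A=0 B=4)
Step 4: fill(B) -> (A=0 B=9)
Step 5: fill(A) -> (A=5 B=9)
Step 6: empty(B) -> (A=5 B=0)
Step 7: pour(A -> B) -> (A=0 B=5)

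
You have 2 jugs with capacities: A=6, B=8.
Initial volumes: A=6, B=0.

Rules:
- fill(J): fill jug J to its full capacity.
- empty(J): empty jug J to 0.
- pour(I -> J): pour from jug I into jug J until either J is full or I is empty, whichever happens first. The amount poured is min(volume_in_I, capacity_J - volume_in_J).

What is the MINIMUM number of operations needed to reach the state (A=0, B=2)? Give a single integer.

BFS from (A=6, B=0). One shortest path:
  1. empty(A) -> (A=0 B=0)
  2. fill(B) -> (A=0 B=8)
  3. pour(B -> A) -> (A=6 B=2)
  4. empty(A) -> (A=0 B=2)
Reached target in 4 moves.

Answer: 4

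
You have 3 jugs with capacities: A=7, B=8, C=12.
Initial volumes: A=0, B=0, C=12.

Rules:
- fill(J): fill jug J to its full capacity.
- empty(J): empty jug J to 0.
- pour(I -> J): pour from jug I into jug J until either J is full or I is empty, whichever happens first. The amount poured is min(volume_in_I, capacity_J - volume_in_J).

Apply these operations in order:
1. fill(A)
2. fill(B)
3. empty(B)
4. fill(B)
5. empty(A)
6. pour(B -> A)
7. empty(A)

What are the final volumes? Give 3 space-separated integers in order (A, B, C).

Answer: 0 1 12

Derivation:
Step 1: fill(A) -> (A=7 B=0 C=12)
Step 2: fill(B) -> (A=7 B=8 C=12)
Step 3: empty(B) -> (A=7 B=0 C=12)
Step 4: fill(B) -> (A=7 B=8 C=12)
Step 5: empty(A) -> (A=0 B=8 C=12)
Step 6: pour(B -> A) -> (A=7 B=1 C=12)
Step 7: empty(A) -> (A=0 B=1 C=12)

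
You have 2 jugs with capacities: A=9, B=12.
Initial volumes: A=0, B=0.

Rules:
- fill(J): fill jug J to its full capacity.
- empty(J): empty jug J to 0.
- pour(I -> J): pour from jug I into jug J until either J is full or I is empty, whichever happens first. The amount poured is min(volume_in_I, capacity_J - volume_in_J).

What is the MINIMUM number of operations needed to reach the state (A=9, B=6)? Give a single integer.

BFS from (A=0, B=0). One shortest path:
  1. fill(B) -> (A=0 B=12)
  2. pour(B -> A) -> (A=9 B=3)
  3. empty(A) -> (A=0 B=3)
  4. pour(B -> A) -> (A=3 B=0)
  5. fill(B) -> (A=3 B=12)
  6. pour(B -> A) -> (A=9 B=6)
Reached target in 6 moves.

Answer: 6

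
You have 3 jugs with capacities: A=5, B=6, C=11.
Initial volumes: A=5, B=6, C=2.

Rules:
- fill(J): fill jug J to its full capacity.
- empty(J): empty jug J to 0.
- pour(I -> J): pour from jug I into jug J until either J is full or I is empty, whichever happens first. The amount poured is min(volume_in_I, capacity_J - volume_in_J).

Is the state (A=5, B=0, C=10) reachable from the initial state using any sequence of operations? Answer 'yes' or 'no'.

BFS from (A=5, B=6, C=2):
  1. empty(B) -> (A=5 B=0 C=2)
  2. fill(C) -> (A=5 B=0 C=11)
  3. pour(A -> B) -> (A=0 B=5 C=11)
  4. fill(A) -> (A=5 B=5 C=11)
  5. pour(C -> B) -> (A=5 B=6 C=10)
  6. empty(B) -> (A=5 B=0 C=10)
Target reached → yes.

Answer: yes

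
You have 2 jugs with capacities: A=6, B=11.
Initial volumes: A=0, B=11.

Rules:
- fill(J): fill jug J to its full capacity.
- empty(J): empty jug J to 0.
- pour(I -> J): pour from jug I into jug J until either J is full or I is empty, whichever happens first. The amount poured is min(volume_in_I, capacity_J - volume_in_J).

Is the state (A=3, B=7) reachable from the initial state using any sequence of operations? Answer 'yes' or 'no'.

Answer: no

Derivation:
BFS explored all 34 reachable states.
Reachable set includes: (0,0), (0,1), (0,2), (0,3), (0,4), (0,5), (0,6), (0,7), (0,8), (0,9), (0,10), (0,11) ...
Target (A=3, B=7) not in reachable set → no.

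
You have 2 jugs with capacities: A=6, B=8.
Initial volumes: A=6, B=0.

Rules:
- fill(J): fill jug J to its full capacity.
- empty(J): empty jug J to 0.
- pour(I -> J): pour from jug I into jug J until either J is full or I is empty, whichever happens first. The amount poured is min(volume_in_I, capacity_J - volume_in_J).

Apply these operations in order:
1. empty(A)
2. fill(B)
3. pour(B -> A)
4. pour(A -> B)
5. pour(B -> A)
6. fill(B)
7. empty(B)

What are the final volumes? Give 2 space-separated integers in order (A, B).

Answer: 6 0

Derivation:
Step 1: empty(A) -> (A=0 B=0)
Step 2: fill(B) -> (A=0 B=8)
Step 3: pour(B -> A) -> (A=6 B=2)
Step 4: pour(A -> B) -> (A=0 B=8)
Step 5: pour(B -> A) -> (A=6 B=2)
Step 6: fill(B) -> (A=6 B=8)
Step 7: empty(B) -> (A=6 B=0)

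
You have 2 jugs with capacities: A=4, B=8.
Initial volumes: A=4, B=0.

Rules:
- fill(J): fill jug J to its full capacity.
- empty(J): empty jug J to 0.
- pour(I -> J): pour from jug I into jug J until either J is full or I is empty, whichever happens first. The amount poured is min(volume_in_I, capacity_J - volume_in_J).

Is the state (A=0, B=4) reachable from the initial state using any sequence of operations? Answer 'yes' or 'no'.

BFS from (A=4, B=0):
  1. pour(A -> B) -> (A=0 B=4)
Target reached → yes.

Answer: yes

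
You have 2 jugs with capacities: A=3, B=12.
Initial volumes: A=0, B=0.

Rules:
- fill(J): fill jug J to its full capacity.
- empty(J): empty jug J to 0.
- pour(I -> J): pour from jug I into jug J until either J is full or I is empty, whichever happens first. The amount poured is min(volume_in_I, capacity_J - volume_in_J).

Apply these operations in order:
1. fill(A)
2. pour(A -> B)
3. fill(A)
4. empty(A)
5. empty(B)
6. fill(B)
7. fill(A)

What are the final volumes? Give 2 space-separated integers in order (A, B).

Answer: 3 12

Derivation:
Step 1: fill(A) -> (A=3 B=0)
Step 2: pour(A -> B) -> (A=0 B=3)
Step 3: fill(A) -> (A=3 B=3)
Step 4: empty(A) -> (A=0 B=3)
Step 5: empty(B) -> (A=0 B=0)
Step 6: fill(B) -> (A=0 B=12)
Step 7: fill(A) -> (A=3 B=12)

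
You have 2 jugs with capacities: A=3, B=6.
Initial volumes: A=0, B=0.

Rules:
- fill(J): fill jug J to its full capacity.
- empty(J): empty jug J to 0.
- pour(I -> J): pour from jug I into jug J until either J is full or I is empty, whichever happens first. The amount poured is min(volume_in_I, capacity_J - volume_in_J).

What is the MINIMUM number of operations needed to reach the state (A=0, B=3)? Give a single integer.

Answer: 2

Derivation:
BFS from (A=0, B=0). One shortest path:
  1. fill(A) -> (A=3 B=0)
  2. pour(A -> B) -> (A=0 B=3)
Reached target in 2 moves.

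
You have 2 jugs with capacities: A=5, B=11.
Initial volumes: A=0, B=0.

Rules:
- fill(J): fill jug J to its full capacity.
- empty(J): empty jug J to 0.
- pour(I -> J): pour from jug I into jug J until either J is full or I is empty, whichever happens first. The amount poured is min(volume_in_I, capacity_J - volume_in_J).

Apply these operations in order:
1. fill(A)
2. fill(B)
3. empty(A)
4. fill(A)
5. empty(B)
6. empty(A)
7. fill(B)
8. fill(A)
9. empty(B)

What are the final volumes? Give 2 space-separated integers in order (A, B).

Step 1: fill(A) -> (A=5 B=0)
Step 2: fill(B) -> (A=5 B=11)
Step 3: empty(A) -> (A=0 B=11)
Step 4: fill(A) -> (A=5 B=11)
Step 5: empty(B) -> (A=5 B=0)
Step 6: empty(A) -> (A=0 B=0)
Step 7: fill(B) -> (A=0 B=11)
Step 8: fill(A) -> (A=5 B=11)
Step 9: empty(B) -> (A=5 B=0)

Answer: 5 0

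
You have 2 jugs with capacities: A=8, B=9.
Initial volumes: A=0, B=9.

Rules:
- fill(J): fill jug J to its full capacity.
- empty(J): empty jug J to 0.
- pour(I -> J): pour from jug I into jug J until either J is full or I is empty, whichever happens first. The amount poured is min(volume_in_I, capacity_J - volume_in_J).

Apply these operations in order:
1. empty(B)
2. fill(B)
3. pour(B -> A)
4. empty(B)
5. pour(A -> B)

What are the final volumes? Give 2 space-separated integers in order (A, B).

Step 1: empty(B) -> (A=0 B=0)
Step 2: fill(B) -> (A=0 B=9)
Step 3: pour(B -> A) -> (A=8 B=1)
Step 4: empty(B) -> (A=8 B=0)
Step 5: pour(A -> B) -> (A=0 B=8)

Answer: 0 8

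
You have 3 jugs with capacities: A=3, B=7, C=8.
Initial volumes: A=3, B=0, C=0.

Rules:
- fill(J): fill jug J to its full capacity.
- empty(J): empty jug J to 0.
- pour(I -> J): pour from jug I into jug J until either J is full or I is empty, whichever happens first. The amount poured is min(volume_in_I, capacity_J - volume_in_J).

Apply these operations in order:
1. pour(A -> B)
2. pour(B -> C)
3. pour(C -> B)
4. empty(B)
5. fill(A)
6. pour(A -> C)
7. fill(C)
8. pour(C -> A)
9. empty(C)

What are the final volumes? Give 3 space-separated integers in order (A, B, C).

Step 1: pour(A -> B) -> (A=0 B=3 C=0)
Step 2: pour(B -> C) -> (A=0 B=0 C=3)
Step 3: pour(C -> B) -> (A=0 B=3 C=0)
Step 4: empty(B) -> (A=0 B=0 C=0)
Step 5: fill(A) -> (A=3 B=0 C=0)
Step 6: pour(A -> C) -> (A=0 B=0 C=3)
Step 7: fill(C) -> (A=0 B=0 C=8)
Step 8: pour(C -> A) -> (A=3 B=0 C=5)
Step 9: empty(C) -> (A=3 B=0 C=0)

Answer: 3 0 0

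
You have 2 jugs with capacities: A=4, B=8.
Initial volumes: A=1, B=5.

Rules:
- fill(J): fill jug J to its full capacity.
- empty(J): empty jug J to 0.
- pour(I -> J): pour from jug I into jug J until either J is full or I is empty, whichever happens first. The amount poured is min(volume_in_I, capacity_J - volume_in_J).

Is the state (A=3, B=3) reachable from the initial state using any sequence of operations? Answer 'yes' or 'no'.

BFS explored all 19 reachable states.
Reachable set includes: (0,0), (0,1), (0,2), (0,4), (0,5), (0,6), (0,8), (1,0), (1,5), (1,8), (2,0), (2,8) ...
Target (A=3, B=3) not in reachable set → no.

Answer: no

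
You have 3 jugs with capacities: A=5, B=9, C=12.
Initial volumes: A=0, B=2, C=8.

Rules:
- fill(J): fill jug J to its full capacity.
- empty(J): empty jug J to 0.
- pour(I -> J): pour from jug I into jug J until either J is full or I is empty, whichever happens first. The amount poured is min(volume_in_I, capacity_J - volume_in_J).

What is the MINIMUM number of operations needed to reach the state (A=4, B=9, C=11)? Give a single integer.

BFS from (A=0, B=2, C=8). One shortest path:
  1. fill(A) -> (A=5 B=2 C=8)
  2. pour(A -> B) -> (A=0 B=7 C=8)
  3. pour(C -> B) -> (A=0 B=9 C=6)
  4. pour(B -> A) -> (A=5 B=4 C=6)
  5. pour(A -> C) -> (A=0 B=4 C=11)
  6. pour(B -> A) -> (A=4 B=0 C=11)
  7. fill(B) -> (A=4 B=9 C=11)
Reached target in 7 moves.

Answer: 7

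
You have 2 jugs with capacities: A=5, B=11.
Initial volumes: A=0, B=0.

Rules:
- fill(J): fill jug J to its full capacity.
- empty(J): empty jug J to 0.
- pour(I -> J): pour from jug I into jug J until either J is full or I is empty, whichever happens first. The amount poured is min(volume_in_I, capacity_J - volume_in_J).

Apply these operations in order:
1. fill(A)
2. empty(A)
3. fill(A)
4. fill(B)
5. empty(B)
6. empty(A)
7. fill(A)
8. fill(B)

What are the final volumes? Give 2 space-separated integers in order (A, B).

Step 1: fill(A) -> (A=5 B=0)
Step 2: empty(A) -> (A=0 B=0)
Step 3: fill(A) -> (A=5 B=0)
Step 4: fill(B) -> (A=5 B=11)
Step 5: empty(B) -> (A=5 B=0)
Step 6: empty(A) -> (A=0 B=0)
Step 7: fill(A) -> (A=5 B=0)
Step 8: fill(B) -> (A=5 B=11)

Answer: 5 11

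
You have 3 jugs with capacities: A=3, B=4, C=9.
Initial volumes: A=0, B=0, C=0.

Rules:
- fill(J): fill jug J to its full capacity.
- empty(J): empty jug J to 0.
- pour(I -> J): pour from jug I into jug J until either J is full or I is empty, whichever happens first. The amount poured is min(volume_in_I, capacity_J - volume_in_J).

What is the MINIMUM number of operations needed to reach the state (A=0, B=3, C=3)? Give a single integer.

BFS from (A=0, B=0, C=0). One shortest path:
  1. fill(A) -> (A=3 B=0 C=0)
  2. pour(A -> B) -> (A=0 B=3 C=0)
  3. fill(A) -> (A=3 B=3 C=0)
  4. pour(A -> C) -> (A=0 B=3 C=3)
Reached target in 4 moves.

Answer: 4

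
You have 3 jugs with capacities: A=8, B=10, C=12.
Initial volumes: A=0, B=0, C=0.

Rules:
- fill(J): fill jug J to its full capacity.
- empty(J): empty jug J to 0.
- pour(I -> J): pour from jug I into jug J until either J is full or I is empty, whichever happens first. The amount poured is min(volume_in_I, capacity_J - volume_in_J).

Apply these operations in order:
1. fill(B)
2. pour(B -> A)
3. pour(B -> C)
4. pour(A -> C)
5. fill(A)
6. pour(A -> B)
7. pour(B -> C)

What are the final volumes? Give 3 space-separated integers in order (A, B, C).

Step 1: fill(B) -> (A=0 B=10 C=0)
Step 2: pour(B -> A) -> (A=8 B=2 C=0)
Step 3: pour(B -> C) -> (A=8 B=0 C=2)
Step 4: pour(A -> C) -> (A=0 B=0 C=10)
Step 5: fill(A) -> (A=8 B=0 C=10)
Step 6: pour(A -> B) -> (A=0 B=8 C=10)
Step 7: pour(B -> C) -> (A=0 B=6 C=12)

Answer: 0 6 12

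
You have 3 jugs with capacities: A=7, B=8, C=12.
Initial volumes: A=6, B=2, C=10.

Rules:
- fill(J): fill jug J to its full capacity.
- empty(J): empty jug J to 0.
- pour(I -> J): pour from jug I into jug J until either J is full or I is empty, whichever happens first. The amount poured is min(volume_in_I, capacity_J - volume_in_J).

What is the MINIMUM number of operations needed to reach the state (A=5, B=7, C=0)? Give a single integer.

BFS from (A=6, B=2, C=10). One shortest path:
  1. fill(B) -> (A=6 B=8 C=10)
  2. pour(B -> A) -> (A=7 B=7 C=10)
  3. pour(A -> C) -> (A=5 B=7 C=12)
  4. empty(C) -> (A=5 B=7 C=0)
Reached target in 4 moves.

Answer: 4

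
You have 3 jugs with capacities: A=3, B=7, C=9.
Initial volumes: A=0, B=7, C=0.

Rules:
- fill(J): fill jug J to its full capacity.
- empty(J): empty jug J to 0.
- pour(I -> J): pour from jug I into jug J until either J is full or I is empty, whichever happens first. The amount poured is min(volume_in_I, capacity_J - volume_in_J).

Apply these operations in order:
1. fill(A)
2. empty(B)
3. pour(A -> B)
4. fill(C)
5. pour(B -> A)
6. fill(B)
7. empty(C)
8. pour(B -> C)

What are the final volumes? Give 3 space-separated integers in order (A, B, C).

Answer: 3 0 7

Derivation:
Step 1: fill(A) -> (A=3 B=7 C=0)
Step 2: empty(B) -> (A=3 B=0 C=0)
Step 3: pour(A -> B) -> (A=0 B=3 C=0)
Step 4: fill(C) -> (A=0 B=3 C=9)
Step 5: pour(B -> A) -> (A=3 B=0 C=9)
Step 6: fill(B) -> (A=3 B=7 C=9)
Step 7: empty(C) -> (A=3 B=7 C=0)
Step 8: pour(B -> C) -> (A=3 B=0 C=7)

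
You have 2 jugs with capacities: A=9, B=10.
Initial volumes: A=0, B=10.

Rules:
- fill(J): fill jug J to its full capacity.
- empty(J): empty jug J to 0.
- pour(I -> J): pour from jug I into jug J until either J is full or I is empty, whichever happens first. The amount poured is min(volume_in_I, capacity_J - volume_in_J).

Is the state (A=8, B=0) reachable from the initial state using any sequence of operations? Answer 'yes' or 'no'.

BFS from (A=0, B=10):
  1. fill(A) -> (A=9 B=10)
  2. empty(B) -> (A=9 B=0)
  3. pour(A -> B) -> (A=0 B=9)
  4. fill(A) -> (A=9 B=9)
  5. pour(A -> B) -> (A=8 B=10)
  6. empty(B) -> (A=8 B=0)
Target reached → yes.

Answer: yes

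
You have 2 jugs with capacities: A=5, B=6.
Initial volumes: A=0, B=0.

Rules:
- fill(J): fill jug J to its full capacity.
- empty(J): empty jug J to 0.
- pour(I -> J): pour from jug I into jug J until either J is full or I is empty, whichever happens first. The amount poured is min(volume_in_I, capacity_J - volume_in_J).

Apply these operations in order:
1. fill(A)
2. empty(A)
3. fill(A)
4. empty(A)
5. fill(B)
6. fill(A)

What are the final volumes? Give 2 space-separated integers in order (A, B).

Answer: 5 6

Derivation:
Step 1: fill(A) -> (A=5 B=0)
Step 2: empty(A) -> (A=0 B=0)
Step 3: fill(A) -> (A=5 B=0)
Step 4: empty(A) -> (A=0 B=0)
Step 5: fill(B) -> (A=0 B=6)
Step 6: fill(A) -> (A=5 B=6)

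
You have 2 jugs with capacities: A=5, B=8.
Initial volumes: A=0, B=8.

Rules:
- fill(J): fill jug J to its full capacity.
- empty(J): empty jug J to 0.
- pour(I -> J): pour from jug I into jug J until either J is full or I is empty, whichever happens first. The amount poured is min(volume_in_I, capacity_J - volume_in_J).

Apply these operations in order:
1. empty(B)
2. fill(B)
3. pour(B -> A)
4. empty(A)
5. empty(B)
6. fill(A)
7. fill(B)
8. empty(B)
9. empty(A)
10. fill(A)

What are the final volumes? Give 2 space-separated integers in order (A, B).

Answer: 5 0

Derivation:
Step 1: empty(B) -> (A=0 B=0)
Step 2: fill(B) -> (A=0 B=8)
Step 3: pour(B -> A) -> (A=5 B=3)
Step 4: empty(A) -> (A=0 B=3)
Step 5: empty(B) -> (A=0 B=0)
Step 6: fill(A) -> (A=5 B=0)
Step 7: fill(B) -> (A=5 B=8)
Step 8: empty(B) -> (A=5 B=0)
Step 9: empty(A) -> (A=0 B=0)
Step 10: fill(A) -> (A=5 B=0)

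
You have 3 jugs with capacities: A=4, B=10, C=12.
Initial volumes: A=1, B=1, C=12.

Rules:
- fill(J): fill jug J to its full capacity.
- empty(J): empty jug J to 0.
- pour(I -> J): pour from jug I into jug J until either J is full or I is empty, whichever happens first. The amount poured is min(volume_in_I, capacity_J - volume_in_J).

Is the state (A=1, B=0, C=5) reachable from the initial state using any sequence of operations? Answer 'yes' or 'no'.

BFS from (A=1, B=1, C=12):
  1. empty(C) -> (A=1 B=1 C=0)
  2. pour(A -> C) -> (A=0 B=1 C=1)
  3. fill(A) -> (A=4 B=1 C=1)
  4. pour(A -> C) -> (A=0 B=1 C=5)
  5. pour(B -> A) -> (A=1 B=0 C=5)
Target reached → yes.

Answer: yes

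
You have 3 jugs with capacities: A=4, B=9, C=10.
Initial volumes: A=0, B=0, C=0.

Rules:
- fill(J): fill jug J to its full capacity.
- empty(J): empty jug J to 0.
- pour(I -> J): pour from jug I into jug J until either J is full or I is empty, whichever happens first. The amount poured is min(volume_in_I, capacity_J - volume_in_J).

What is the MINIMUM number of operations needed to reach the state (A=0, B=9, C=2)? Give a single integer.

Answer: 6

Derivation:
BFS from (A=0, B=0, C=0). One shortest path:
  1. fill(B) -> (A=0 B=9 C=0)
  2. fill(C) -> (A=0 B=9 C=10)
  3. pour(C -> A) -> (A=4 B=9 C=6)
  4. empty(A) -> (A=0 B=9 C=6)
  5. pour(C -> A) -> (A=4 B=9 C=2)
  6. empty(A) -> (A=0 B=9 C=2)
Reached target in 6 moves.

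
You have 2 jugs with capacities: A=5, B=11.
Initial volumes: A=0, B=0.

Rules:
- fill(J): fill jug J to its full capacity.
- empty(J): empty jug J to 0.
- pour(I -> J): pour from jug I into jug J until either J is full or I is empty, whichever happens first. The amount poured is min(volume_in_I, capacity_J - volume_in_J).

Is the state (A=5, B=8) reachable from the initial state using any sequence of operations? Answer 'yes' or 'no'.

Answer: yes

Derivation:
BFS from (A=0, B=0):
  1. fill(B) -> (A=0 B=11)
  2. pour(B -> A) -> (A=5 B=6)
  3. empty(A) -> (A=0 B=6)
  4. pour(B -> A) -> (A=5 B=1)
  5. empty(A) -> (A=0 B=1)
  6. pour(B -> A) -> (A=1 B=0)
  7. fill(B) -> (A=1 B=11)
  8. pour(B -> A) -> (A=5 B=7)
  9. empty(A) -> (A=0 B=7)
  10. pour(B -> A) -> (A=5 B=2)
  11. empty(A) -> (A=0 B=2)
  12. pour(B -> A) -> (A=2 B=0)
  13. fill(B) -> (A=2 B=11)
  14. pour(B -> A) -> (A=5 B=8)
Target reached → yes.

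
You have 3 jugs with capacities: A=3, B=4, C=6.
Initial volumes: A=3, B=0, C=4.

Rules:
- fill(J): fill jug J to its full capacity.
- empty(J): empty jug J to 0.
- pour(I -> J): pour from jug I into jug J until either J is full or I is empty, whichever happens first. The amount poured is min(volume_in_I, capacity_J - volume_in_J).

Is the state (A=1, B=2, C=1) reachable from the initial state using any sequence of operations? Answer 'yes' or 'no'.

BFS explored all 110 reachable states.
Reachable set includes: (0,0,0), (0,0,1), (0,0,2), (0,0,3), (0,0,4), (0,0,5), (0,0,6), (0,1,0), (0,1,1), (0,1,2), (0,1,3), (0,1,4) ...
Target (A=1, B=2, C=1) not in reachable set → no.

Answer: no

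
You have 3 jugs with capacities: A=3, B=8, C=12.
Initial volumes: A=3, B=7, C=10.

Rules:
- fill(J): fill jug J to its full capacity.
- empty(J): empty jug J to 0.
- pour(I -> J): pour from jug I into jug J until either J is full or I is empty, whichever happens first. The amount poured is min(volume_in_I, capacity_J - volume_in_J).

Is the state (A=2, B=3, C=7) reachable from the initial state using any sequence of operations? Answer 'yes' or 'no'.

Answer: no

Derivation:
BFS explored all 314 reachable states.
Reachable set includes: (0,0,0), (0,0,1), (0,0,2), (0,0,3), (0,0,4), (0,0,5), (0,0,6), (0,0,7), (0,0,8), (0,0,9), (0,0,10), (0,0,11) ...
Target (A=2, B=3, C=7) not in reachable set → no.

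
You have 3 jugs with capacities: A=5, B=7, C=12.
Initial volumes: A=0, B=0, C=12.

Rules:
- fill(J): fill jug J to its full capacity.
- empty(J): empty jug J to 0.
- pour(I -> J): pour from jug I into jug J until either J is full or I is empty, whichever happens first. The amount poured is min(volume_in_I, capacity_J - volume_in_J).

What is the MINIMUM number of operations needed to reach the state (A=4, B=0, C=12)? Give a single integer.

BFS from (A=0, B=0, C=12). One shortest path:
  1. fill(B) -> (A=0 B=7 C=12)
  2. pour(B -> A) -> (A=5 B=2 C=12)
  3. empty(A) -> (A=0 B=2 C=12)
  4. pour(B -> A) -> (A=2 B=0 C=12)
  5. fill(B) -> (A=2 B=7 C=12)
  6. pour(B -> A) -> (A=5 B=4 C=12)
  7. empty(A) -> (A=0 B=4 C=12)
  8. pour(B -> A) -> (A=4 B=0 C=12)
Reached target in 8 moves.

Answer: 8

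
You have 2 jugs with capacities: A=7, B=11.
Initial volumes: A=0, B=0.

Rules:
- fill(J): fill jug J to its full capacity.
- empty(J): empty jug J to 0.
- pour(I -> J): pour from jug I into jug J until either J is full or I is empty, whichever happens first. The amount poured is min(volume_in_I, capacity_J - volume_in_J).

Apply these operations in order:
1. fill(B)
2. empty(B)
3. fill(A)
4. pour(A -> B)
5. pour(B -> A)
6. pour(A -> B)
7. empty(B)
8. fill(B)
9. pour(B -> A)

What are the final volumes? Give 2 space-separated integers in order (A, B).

Answer: 7 4

Derivation:
Step 1: fill(B) -> (A=0 B=11)
Step 2: empty(B) -> (A=0 B=0)
Step 3: fill(A) -> (A=7 B=0)
Step 4: pour(A -> B) -> (A=0 B=7)
Step 5: pour(B -> A) -> (A=7 B=0)
Step 6: pour(A -> B) -> (A=0 B=7)
Step 7: empty(B) -> (A=0 B=0)
Step 8: fill(B) -> (A=0 B=11)
Step 9: pour(B -> A) -> (A=7 B=4)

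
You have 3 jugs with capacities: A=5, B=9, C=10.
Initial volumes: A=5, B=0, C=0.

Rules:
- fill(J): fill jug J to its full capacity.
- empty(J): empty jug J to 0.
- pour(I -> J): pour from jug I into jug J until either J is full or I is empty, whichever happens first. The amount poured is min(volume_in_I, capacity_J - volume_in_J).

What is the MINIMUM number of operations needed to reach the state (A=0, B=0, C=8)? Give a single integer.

BFS from (A=5, B=0, C=0). One shortest path:
  1. empty(A) -> (A=0 B=0 C=0)
  2. fill(B) -> (A=0 B=9 C=0)
  3. pour(B -> C) -> (A=0 B=0 C=9)
  4. fill(B) -> (A=0 B=9 C=9)
  5. pour(B -> C) -> (A=0 B=8 C=10)
  6. empty(C) -> (A=0 B=8 C=0)
  7. pour(B -> C) -> (A=0 B=0 C=8)
Reached target in 7 moves.

Answer: 7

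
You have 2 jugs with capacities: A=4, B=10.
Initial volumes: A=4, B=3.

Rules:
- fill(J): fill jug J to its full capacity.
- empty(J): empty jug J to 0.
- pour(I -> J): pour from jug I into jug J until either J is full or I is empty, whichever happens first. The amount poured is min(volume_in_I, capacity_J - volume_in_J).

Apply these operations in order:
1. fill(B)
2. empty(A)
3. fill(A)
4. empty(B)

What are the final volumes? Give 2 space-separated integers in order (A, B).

Step 1: fill(B) -> (A=4 B=10)
Step 2: empty(A) -> (A=0 B=10)
Step 3: fill(A) -> (A=4 B=10)
Step 4: empty(B) -> (A=4 B=0)

Answer: 4 0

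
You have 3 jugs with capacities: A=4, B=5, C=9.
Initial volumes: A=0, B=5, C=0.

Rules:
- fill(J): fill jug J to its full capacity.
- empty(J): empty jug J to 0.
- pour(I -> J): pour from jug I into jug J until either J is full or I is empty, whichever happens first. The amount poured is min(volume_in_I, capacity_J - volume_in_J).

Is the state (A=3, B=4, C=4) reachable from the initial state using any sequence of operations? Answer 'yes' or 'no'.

Answer: no

Derivation:
BFS explored all 204 reachable states.
Reachable set includes: (0,0,0), (0,0,1), (0,0,2), (0,0,3), (0,0,4), (0,0,5), (0,0,6), (0,0,7), (0,0,8), (0,0,9), (0,1,0), (0,1,1) ...
Target (A=3, B=4, C=4) not in reachable set → no.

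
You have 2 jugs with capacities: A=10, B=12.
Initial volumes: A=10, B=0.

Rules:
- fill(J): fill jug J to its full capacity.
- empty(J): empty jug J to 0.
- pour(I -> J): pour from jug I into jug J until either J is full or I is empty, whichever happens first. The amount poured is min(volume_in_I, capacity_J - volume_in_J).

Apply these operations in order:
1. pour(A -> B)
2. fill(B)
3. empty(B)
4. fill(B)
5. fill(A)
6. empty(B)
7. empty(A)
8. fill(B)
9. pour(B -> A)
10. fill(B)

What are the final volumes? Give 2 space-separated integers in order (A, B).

Answer: 10 12

Derivation:
Step 1: pour(A -> B) -> (A=0 B=10)
Step 2: fill(B) -> (A=0 B=12)
Step 3: empty(B) -> (A=0 B=0)
Step 4: fill(B) -> (A=0 B=12)
Step 5: fill(A) -> (A=10 B=12)
Step 6: empty(B) -> (A=10 B=0)
Step 7: empty(A) -> (A=0 B=0)
Step 8: fill(B) -> (A=0 B=12)
Step 9: pour(B -> A) -> (A=10 B=2)
Step 10: fill(B) -> (A=10 B=12)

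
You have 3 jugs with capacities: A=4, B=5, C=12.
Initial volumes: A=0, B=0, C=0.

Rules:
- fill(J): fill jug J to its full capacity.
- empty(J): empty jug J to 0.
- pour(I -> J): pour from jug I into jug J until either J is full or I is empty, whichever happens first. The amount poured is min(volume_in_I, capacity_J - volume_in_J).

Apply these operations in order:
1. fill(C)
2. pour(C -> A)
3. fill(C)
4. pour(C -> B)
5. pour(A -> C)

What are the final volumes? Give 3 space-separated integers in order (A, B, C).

Answer: 0 5 11

Derivation:
Step 1: fill(C) -> (A=0 B=0 C=12)
Step 2: pour(C -> A) -> (A=4 B=0 C=8)
Step 3: fill(C) -> (A=4 B=0 C=12)
Step 4: pour(C -> B) -> (A=4 B=5 C=7)
Step 5: pour(A -> C) -> (A=0 B=5 C=11)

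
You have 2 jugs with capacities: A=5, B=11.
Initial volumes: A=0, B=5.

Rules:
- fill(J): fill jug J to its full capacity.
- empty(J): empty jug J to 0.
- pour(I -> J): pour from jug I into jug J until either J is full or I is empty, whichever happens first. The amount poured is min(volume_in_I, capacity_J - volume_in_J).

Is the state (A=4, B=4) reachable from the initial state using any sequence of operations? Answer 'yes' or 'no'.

Answer: no

Derivation:
BFS explored all 32 reachable states.
Reachable set includes: (0,0), (0,1), (0,2), (0,3), (0,4), (0,5), (0,6), (0,7), (0,8), (0,9), (0,10), (0,11) ...
Target (A=4, B=4) not in reachable set → no.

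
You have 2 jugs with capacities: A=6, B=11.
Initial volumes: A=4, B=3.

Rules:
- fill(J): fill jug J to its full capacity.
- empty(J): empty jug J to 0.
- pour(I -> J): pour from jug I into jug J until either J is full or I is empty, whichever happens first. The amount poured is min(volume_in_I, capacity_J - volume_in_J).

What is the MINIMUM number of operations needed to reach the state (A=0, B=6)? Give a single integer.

Answer: 3

Derivation:
BFS from (A=4, B=3). One shortest path:
  1. fill(A) -> (A=6 B=3)
  2. empty(B) -> (A=6 B=0)
  3. pour(A -> B) -> (A=0 B=6)
Reached target in 3 moves.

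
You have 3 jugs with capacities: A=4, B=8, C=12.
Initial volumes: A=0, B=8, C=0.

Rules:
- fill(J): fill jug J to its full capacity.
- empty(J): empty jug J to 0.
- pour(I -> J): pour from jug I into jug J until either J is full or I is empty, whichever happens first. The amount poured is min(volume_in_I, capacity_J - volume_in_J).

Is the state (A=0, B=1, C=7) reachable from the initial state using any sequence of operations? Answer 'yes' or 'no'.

Answer: no

Derivation:
BFS explored all 24 reachable states.
Reachable set includes: (0,0,0), (0,0,4), (0,0,8), (0,0,12), (0,4,0), (0,4,4), (0,4,8), (0,4,12), (0,8,0), (0,8,4), (0,8,8), (0,8,12) ...
Target (A=0, B=1, C=7) not in reachable set → no.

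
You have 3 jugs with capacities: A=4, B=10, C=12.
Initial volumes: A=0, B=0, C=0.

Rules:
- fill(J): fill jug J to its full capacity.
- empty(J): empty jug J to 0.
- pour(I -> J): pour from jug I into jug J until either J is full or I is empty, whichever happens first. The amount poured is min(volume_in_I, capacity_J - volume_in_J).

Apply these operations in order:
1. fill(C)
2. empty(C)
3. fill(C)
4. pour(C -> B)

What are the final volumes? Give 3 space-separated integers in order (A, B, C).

Answer: 0 10 2

Derivation:
Step 1: fill(C) -> (A=0 B=0 C=12)
Step 2: empty(C) -> (A=0 B=0 C=0)
Step 3: fill(C) -> (A=0 B=0 C=12)
Step 4: pour(C -> B) -> (A=0 B=10 C=2)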